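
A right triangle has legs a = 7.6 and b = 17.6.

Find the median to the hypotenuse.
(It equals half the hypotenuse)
Hypotenuse c = √(a² + b²) = √(57.76 + 309.76) = √367.52 ≈ 19.1708
Median to hypotenuse = c/2 ≈ 19.1708/2 ≈ 9.58541

Median = 9.585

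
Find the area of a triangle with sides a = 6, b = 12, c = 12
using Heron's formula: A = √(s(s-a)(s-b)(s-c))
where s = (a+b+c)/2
s = (6 + 12 + 12)/2 = 30/2 = 15
s − a = 9, s − b = 3, s − c = 3
s(s−a)(s−b)(s−c) = 15·9·3·3 = 1215
Area = √1215 ≈ 34.8569

s = 15.0, Area = 34.86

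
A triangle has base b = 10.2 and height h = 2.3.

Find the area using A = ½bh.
A = ½·b·h = ½·10.2·2.3 = ½·23.46 = 11.73

Area = 11.73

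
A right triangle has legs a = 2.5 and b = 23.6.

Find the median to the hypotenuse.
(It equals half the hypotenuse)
Hypotenuse c = √(a² + b²) = √(6.25 + 556.96) = √563.21 ≈ 23.732
Median to hypotenuse = c/2 ≈ 23.732/2 ≈ 11.866

Median = 11.87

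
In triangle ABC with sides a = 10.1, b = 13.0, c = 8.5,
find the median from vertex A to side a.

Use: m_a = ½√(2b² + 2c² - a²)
m_a = ½√(2·13.0² + 2·8.5² − 10.1²) = ½√(2·169 + 2·72.25 − 102.01) = ½√(338 + 144.5 − 102.01) = ½√380.49
√380.49 ≈ 19.5062, so m_a ≈ 9.75308

m_a = 9.753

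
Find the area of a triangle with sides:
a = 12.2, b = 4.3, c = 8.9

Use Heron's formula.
s = (12.2 + 4.3 + 8.9)/2 = 25.4/2 = 12.7
s − a = 0.5, s − b = 8.4, s − c = 3.8
s(s−a)(s−b)(s−c) = 12.7·0.5·8.4·3.8 ≈ 202.692
Area = √202.692 ≈ 14.237

Area = 14.24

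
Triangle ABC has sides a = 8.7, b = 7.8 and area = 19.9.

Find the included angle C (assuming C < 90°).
Area = ½·a·b·sin(C)  ⇒  sin(C) = 2·Area/(a·b) = 2·19.9/(8.7·7.8) = 39.8/67.86 ≈ 0.586502
C = arcsin(0.586502) ≈ 35.9091° (taking the acute solution since C < 90°)

C = 35.91°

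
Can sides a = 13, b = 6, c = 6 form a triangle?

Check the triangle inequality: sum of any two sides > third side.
a + b vs c: 13 + 6 = 19 > 6  ✓
a + c vs b: 13 + 6 = 19 > 6  ✓
b + c vs a: 6 + 6 = 12 ≤ 13  ✗

No: 6 + 6 = 12 is not > 13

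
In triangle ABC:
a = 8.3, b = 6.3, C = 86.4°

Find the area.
Two sides and the included angle (SAS): A = ½·a·b·sin(C) = ½·8.3·6.3·sin(86.4°)
sin(86.4°) ≈ 0.998027
A ≈ ½·52.29·0.998027 = 26.145·0.998027 ≈ 26.0934

Area = 26.09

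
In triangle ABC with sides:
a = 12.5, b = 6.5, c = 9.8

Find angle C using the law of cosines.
c² = a² + b² − 2ab·cos(C)  ⇒  cos(C) = (a² + b² − c²)/(2ab)
cos(C) = (12.5² + 6.5² − 9.8²)/(2·12.5·6.5) = (156.25 + 42.25 − 96.04)/162.5 = 102.46/162.5 ≈ 0.630523
C = arccos(0.630523) ≈ 50.9113°

C = 50.91°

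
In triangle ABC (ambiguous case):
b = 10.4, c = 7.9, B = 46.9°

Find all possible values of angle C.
b/sin(B) = c/sin(C)  ⇒  sin(C) = c·sin(B)/b = 7.9·sin(46.9°)/10.4
sin(46.9°) ≈ 0.730162
sin(C) ≈ 7.9·0.730162/10.4 ≈ 5.76828/10.4 ≈ 0.554642
Candidate 1: C₁ = arcsin(0.554642) ≈ 33.6861°  →  A = 180° − 46.9° − 33.6861° ≈ 99.4139° > 0, valid
Candidate 2: C₂ = 180° − C₁ ≈ 146.314°  →  A = 180° − 46.9° − 146.314° ≈ -13.2139° ≤ 0, not a valid triangle

C = 33.69° (one solution)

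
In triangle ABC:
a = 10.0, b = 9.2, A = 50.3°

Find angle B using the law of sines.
a/sin(A) = b/sin(B)  ⇒  sin(B) = b·sin(A)/a = 9.2·sin(50.3°)/10.0
sin(50.3°) ≈ 0.7694
sin(B) ≈ 9.2·0.7694/10.0 ≈ 7.07848/10.0 ≈ 0.707848
B = arcsin(0.707848) ≈ 45.0601°
(Since b ≤ a we need B ≤ A, so the obtuse alternative 180° − 45.0601° ≈ 134.94° is rejected.)

B = 45.06°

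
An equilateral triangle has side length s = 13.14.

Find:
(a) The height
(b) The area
(a) The height splits the triangle into two 30-60-90 halves: h = s·√3/2 = 13.14·1.73205/2 ≈ 22.7591/2 ≈ 11.3796
(b) Area = (√3/4)·s² = (√3/4)·13.14² = (√3/4)·172.6596 ≈ 0.433013·172.6596 ≈ 74.7638

Height = 11.38, Area = 74.76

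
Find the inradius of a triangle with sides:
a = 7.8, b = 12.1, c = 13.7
r = Area/s where s is the semi-perimeter.
s = (7.8 + 12.1 + 13.7)/2 = 33.6/2 = 16.8
Area = √(s(s−a)(s−b)(s−c)) = √(16.8·9·4.7·3.1) ≈ √2202.98 ≈ 46.936
r ≈ 46.936/16.8 ≈ 2.79381

r = 2.794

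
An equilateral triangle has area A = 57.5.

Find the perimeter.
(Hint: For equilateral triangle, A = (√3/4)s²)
A = (√3/4)s²  ⇒  s² = 4A/√3 = 4·57.5/√3 = 230/1.73205 ≈ 132.791
s ≈ √132.791 ≈ 11.5235
Perimeter = 3s ≈ 3·11.5235 ≈ 34.5704

Perimeter = 34.57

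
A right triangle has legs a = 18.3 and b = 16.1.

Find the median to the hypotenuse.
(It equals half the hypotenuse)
Hypotenuse c = √(a² + b²) = √(334.89 + 259.21) = √594.1 ≈ 24.3742
Median to hypotenuse = c/2 ≈ 24.3742/2 ≈ 12.1871

Median = 12.19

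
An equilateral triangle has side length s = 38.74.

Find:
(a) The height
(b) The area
(a) The height splits the triangle into two 30-60-90 halves: h = s·√3/2 = 38.74·1.73205/2 ≈ 67.0996/2 ≈ 33.5498
(b) Area = (√3/4)·s² = (√3/4)·38.74² = (√3/4)·1500.7876 ≈ 0.433013·1500.7876 ≈ 649.86

Height = 33.55, Area = 649.9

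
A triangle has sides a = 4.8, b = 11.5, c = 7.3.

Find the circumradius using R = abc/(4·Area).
First find the area with Heron's formula.
s = (4.8 + 11.5 + 7.3)/2 = 11.8
Area = √(s(s−a)(s−b)(s−c)) = √(11.8·7·0.3·4.5) ≈ √111.51 ≈ 10.5598
abc = 4.8·11.5·7.3 = 402.96
R = abc/(4·Area) ≈ 402.96/(4·10.5598) = 402.96/42.2393 ≈ 9.53993

R = 9.54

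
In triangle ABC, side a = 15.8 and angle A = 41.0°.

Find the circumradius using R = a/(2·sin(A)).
R = a/(2·sin(A)) = 15.8/(2·sin(41.0°))
sin(41.0°) ≈ 0.656059
R ≈ 15.8/(2·0.656059) = 15.8/1.31212 ≈ 12.0416

R = 12.04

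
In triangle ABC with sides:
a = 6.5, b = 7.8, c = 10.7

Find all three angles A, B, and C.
Law of cosines for each angle (a² = 42.25, b² = 60.84, c² = 114.49):
cos(A) = (b² + c² − a²)/(2bc) = (60.84 + 114.49 − 42.25)/(2·7.8·10.7) = 133.08/166.92 ≈ 0.797268  ⇒  A ≈ 37.13°
cos(B) = (a² + c² − b²)/(2ac) = (42.25 + 114.49 − 60.84)/(2·6.5·10.7) = 95.9/139.1 ≈ 0.689432  ⇒  B ≈ 46.4148°
cos(C) = (a² + b² − c²)/(2ab) = (42.25 + 60.84 − 114.49)/(2·6.5·7.8) = -11.4/101.4 ≈ -0.112426  ⇒  C ≈ 96.4552°
Check: A + B + C ≈ 180°

A = 37.13°, B = 46.41°, C = 96.46°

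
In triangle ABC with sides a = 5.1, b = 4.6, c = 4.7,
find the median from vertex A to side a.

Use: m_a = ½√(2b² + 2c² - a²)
m_a = ½√(2·4.6² + 2·4.7² − 5.1²) = ½√(2·21.16 + 2·22.09 − 26.01) = ½√(42.32 + 44.18 − 26.01) = ½√60.49
√60.49 ≈ 7.77753, so m_a ≈ 3.88877

m_a = 3.889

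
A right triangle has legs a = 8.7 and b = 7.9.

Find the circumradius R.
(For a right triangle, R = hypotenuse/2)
Hypotenuse c = √(a² + b²) = √(75.69 + 62.41) = √138.1 ≈ 11.7516
R = c/2 ≈ 11.7516/2 ≈ 5.8758

R = 5.876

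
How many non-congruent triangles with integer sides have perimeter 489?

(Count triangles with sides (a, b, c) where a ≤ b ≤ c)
Let a ≤ b ≤ c with a + b + c = 489. The only binding inequality is a + b > c, i.e. 489 − c > c, so c < 489/2; and c ≥ 489/3 since c is the largest side.
So 163 ≤ c ≤ 244. For each c, b runs from ⌈(489 − c)/2⌉ up to c (then a = 489 − b − c satisfies 1 ≤ a ≤ b automatically), giving c − ⌈(489 − c)/2⌉ + 1 choices.
Summing over c: 1 + 2 + 4 + 5 + … + 121 + 122  (82 terms, c = 163, …, 244) = 5043
Check (closed form: nearest integer to p²/48 for even p, (p+3)²/48 for odd p): (489+3)²/48 = 492²/48 = 242064/48 ≈ 5043.00 → 5043

5043 triangles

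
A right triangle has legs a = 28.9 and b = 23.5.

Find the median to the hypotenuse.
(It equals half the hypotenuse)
Hypotenuse c = √(a² + b²) = √(835.21 + 552.25) = √1387.46 ≈ 37.2486
Median to hypotenuse = c/2 ≈ 37.2486/2 ≈ 18.6243

Median = 18.62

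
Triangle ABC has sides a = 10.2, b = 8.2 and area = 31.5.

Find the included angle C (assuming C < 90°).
Area = ½·a·b·sin(C)  ⇒  sin(C) = 2·Area/(a·b) = 2·31.5/(10.2·8.2) = 63/83.64 ≈ 0.753228
C = arcsin(0.753228) ≈ 48.8708° (taking the acute solution since C < 90°)

C = 48.87°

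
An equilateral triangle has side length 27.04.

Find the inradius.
r = Area/s with s the semi-perimeter.
Area = (√3/4)·27.04² = (√3/4)·731.1616 ≈ 0.433013·731.1616 ≈ 316.602
s = 3·27.04/2 = 40.56
r ≈ 316.602/40.56 ≈ 7.80578
(Equivalently r = side/(2√3) = 27.04/3.4641 ≈ 7.80578.)

r = 7.806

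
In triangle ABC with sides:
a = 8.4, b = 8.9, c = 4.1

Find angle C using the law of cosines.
c² = a² + b² − 2ab·cos(C)  ⇒  cos(C) = (a² + b² − c²)/(2ab)
cos(C) = (8.4² + 8.9² − 4.1²)/(2·8.4·8.9) = (70.56 + 79.21 − 16.81)/149.52 = 132.96/149.52 ≈ 0.889246
C = arccos(0.889246) ≈ 27.2214°

C = 27.22°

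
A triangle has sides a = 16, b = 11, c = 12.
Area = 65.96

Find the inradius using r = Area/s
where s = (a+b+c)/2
s = (16 + 11 + 12)/2 = 39/2 = 19.5
r = Area/s = 65.96/19.5 ≈ 3.38256

r = 3.383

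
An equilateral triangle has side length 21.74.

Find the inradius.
r = Area/s with s the semi-perimeter.
Area = (√3/4)·21.74² = (√3/4)·472.6276 ≈ 0.433013·472.6276 ≈ 204.654
s = 3·21.74/2 = 32.61
r ≈ 204.654/32.61 ≈ 6.2758
(Equivalently r = side/(2√3) = 21.74/3.4641 ≈ 6.2758.)

r = 6.276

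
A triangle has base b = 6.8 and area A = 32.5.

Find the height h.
A = ½·b·h  ⇒  h = 2A/b = 2·32.5/6.8 = 65/6.8 ≈ 9.55882

h = 9.559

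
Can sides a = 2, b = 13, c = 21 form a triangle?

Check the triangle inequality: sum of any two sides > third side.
a + b vs c: 2 + 13 = 15 ≤ 21  ✗
a + c vs b: 2 + 21 = 23 > 13  ✓
b + c vs a: 13 + 21 = 34 > 2  ✓

No: 2 + 13 = 15 is not > 21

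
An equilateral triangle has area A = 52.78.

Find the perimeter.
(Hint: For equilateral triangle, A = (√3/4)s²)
A = (√3/4)s²  ⇒  s² = 4A/√3 = 4·52.78/√3 = 211.12/1.73205 ≈ 121.89
s ≈ √121.89 ≈ 11.0404
Perimeter = 3s ≈ 3·11.0404 ≈ 33.1212

Perimeter = 33.12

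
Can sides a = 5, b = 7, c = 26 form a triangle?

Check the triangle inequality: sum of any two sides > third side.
a + b vs c: 5 + 7 = 12 ≤ 26  ✗
a + c vs b: 5 + 26 = 31 > 7  ✓
b + c vs a: 7 + 26 = 33 > 5  ✓

No: 5 + 7 = 12 is not > 26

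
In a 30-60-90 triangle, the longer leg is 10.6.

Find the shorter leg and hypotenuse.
In a 30-60-90 triangle the sides are in ratio 1 : √3 : 2, so short leg = long leg/√3 and hypotenuse = 2·(short leg).
Short leg = 10.6/√3 ≈ 10.6/1.73205 ≈ 6.11991
Hypotenuse = 2·6.11991 ≈ 12.2398

Short leg = 6.12, Hypotenuse = 12.24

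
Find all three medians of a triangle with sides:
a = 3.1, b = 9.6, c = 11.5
Median formula: m_a = ½√(2b² + 2c² − a²) (and cyclically). a² = 9.61, b² = 92.16, c² = 132.25.
m_a = ½√(2·92.16 + 2·132.25 − 9.61) = ½√439.21 ≈ ½·20.9573 ≈ 10.4787
m_b = ½√(2·9.61 + 2·132.25 − 92.16) = ½√191.56 ≈ ½·13.8405 ≈ 6.92026
m_c = ½√(2·9.61 + 2·92.16 − 132.25) = ½√71.29 ≈ ½·8.44334 ≈ 4.22167

m_a = 10.48, m_b = 6.92, m_c = 4.222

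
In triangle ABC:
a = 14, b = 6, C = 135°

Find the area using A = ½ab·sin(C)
A = ½·a·b·sin(C) = ½·14·6·sin(135°)
sin(135°) ≈ 0.707107
A ≈ ½·84·0.707107 = 42·0.707107 ≈ 29.6985

Area = 29.7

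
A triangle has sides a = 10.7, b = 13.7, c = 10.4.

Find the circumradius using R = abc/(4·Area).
First find the area with Heron's formula.
s = (10.7 + 13.7 + 10.4)/2 = 17.4
Area = √(s(s−a)(s−b)(s−c)) = √(17.4·6.7·3.7·7) ≈ √3019.42 ≈ 54.9493
abc = 10.7·13.7·10.4 = 1524.536
R = abc/(4·Area) ≈ 1524.536/(4·54.9493) = 1524.536/219.797 ≈ 6.93611

R = 6.936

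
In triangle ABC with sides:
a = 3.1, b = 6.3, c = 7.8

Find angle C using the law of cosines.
c² = a² + b² − 2ab·cos(C)  ⇒  cos(C) = (a² + b² − c²)/(2ab)
cos(C) = (3.1² + 6.3² − 7.8²)/(2·3.1·6.3) = (9.61 + 39.69 − 60.84)/39.06 = -11.54/39.06 ≈ -0.295443
C = arccos(-0.295443) ≈ 107.184°

C = 107.2°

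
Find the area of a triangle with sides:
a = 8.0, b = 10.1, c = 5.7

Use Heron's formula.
s = (8.0 + 10.1 + 5.7)/2 = 23.8/2 = 11.9
s − a = 3.9, s − b = 1.8, s − c = 6.2
s(s−a)(s−b)(s−c) = 11.9·3.9·1.8·6.2 ≈ 517.936
Area = √517.936 ≈ 22.7582

Area = 22.76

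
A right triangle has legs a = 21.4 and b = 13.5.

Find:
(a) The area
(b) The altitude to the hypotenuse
(a) The legs are perpendicular, so Area = ½·a·b = ½·21.4·13.5 = ½·288.9 = 144.45
(b) Hypotenuse c = √(a² + b²) = √(457.96 + 182.25) = √640.21 ≈ 25.3024
    Area = ½·c·h_c  ⇒  h_c = 2·Area/c = 288.9/25.3024 ≈ 11.4179

Area = 144.45, h_c = 11.42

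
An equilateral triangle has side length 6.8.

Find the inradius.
r = Area/s with s the semi-perimeter.
Area = (√3/4)·6.8² = (√3/4)·46.24 ≈ 0.433013·46.24 ≈ 20.0225
s = 3·6.8/2 = 10.2
r ≈ 20.0225/10.2 ≈ 1.96299
(Equivalently r = side/(2√3) = 6.8/3.4641 ≈ 1.96299.)

r = 1.963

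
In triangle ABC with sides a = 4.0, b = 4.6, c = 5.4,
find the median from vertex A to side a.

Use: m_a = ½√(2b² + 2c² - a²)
m_a = ½√(2·4.6² + 2·5.4² − 4.0²) = ½√(2·21.16 + 2·29.16 − 16) = ½√(42.32 + 58.32 − 16) = ½√84.64
√84.64 ≈ 9.2, so m_a ≈ 4.6

m_a = 4.6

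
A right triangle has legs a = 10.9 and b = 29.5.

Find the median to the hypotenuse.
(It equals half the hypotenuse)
Hypotenuse c = √(a² + b²) = √(118.81 + 870.25) = √989.06 ≈ 31.4493
Median to hypotenuse = c/2 ≈ 31.4493/2 ≈ 15.7247

Median = 15.72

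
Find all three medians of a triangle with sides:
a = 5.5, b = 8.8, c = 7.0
Median formula: m_a = ½√(2b² + 2c² − a²) (and cyclically). a² = 30.25, b² = 77.44, c² = 49.
m_a = ½√(2·77.44 + 2·49 − 30.25) = ½√222.63 ≈ ½·14.9208 ≈ 7.4604
m_b = ½√(2·30.25 + 2·49 − 77.44) = ½√81.06 ≈ ½·9.00333 ≈ 4.50167
m_c = ½√(2·30.25 + 2·77.44 − 49) = ½√166.38 ≈ ½·12.8988 ≈ 6.44942

m_a = 7.46, m_b = 4.502, m_c = 6.449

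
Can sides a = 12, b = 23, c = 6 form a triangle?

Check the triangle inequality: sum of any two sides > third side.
a + b vs c: 12 + 23 = 35 > 6  ✓
a + c vs b: 12 + 6 = 18 ≤ 23  ✗
b + c vs a: 23 + 6 = 29 > 12  ✓

No: 12 + 6 = 18 is not > 23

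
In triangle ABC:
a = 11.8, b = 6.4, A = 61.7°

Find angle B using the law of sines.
a/sin(A) = b/sin(B)  ⇒  sin(B) = b·sin(A)/a = 6.4·sin(61.7°)/11.8
sin(61.7°) ≈ 0.880477
sin(B) ≈ 6.4·0.880477/11.8 ≈ 5.63506/11.8 ≈ 0.477547
B = arcsin(0.477547) ≈ 28.5253°
(Since b ≤ a we need B ≤ A, so the obtuse alternative 180° − 28.5253° ≈ 151.475° is rejected.)

B = 28.53°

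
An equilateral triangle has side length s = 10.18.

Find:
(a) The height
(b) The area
(a) The height splits the triangle into two 30-60-90 halves: h = s·√3/2 = 10.18·1.73205/2 ≈ 17.6323/2 ≈ 8.81614
(b) Area = (√3/4)·s² = (√3/4)·10.18² = (√3/4)·103.6324 ≈ 0.433013·103.6324 ≈ 44.8741

Height = 8.816, Area = 44.87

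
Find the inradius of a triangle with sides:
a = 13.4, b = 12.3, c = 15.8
r = Area/s where s is the semi-perimeter.
s = (13.4 + 12.3 + 15.8)/2 = 41.5/2 = 20.75
Area = √(s(s−a)(s−b)(s−c)) = √(20.75·7.35·8.45·4.95) ≈ √6379.22 ≈ 79.87
r ≈ 79.87/20.75 ≈ 3.84916

r = 3.849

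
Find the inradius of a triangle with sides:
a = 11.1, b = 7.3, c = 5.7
r = Area/s where s is the semi-perimeter.
s = (11.1 + 7.3 + 5.7)/2 = 24.1/2 = 12.05
Area = √(s(s−a)(s−b)(s−c)) = √(12.05·0.95·4.75·6.35) ≈ √345.285 ≈ 18.5819
r ≈ 18.5819/12.05 ≈ 1.54206

r = 1.542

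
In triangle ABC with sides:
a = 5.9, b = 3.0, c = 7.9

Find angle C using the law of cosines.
c² = a² + b² − 2ab·cos(C)  ⇒  cos(C) = (a² + b² − c²)/(2ab)
cos(C) = (5.9² + 3.0² − 7.9²)/(2·5.9·3.0) = (34.81 + 9 − 62.41)/35.4 = -18.6/35.4 ≈ -0.525424
C = arccos(-0.525424) ≈ 121.697°

C = 121.7°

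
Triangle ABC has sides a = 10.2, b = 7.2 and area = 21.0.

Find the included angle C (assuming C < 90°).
Area = ½·a·b·sin(C)  ⇒  sin(C) = 2·Area/(a·b) = 2·21.0/(10.2·7.2) = 42/73.44 ≈ 0.571895
C = arcsin(0.571895) ≈ 34.8825° (taking the acute solution since C < 90°)

C = 34.88°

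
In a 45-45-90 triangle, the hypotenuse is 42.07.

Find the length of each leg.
In a 45-45-90 triangle hypotenuse = leg·√2, so leg = hypotenuse/√2.
Leg = 42.07/√2 ≈ 42.07/1.41421 ≈ 29.748

Each leg = 29.75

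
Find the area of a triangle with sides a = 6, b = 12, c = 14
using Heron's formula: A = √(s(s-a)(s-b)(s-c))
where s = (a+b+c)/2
s = (6 + 12 + 14)/2 = 32/2 = 16
s − a = 10, s − b = 4, s − c = 2
s(s−a)(s−b)(s−c) = 16·10·4·2 = 1280
Area = √1280 ≈ 35.7771

s = 16.0, Area = 35.78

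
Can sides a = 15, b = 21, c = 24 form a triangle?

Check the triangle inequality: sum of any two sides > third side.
a + b vs c: 15 + 21 = 36 > 24  ✓
a + c vs b: 15 + 24 = 39 > 21  ✓
b + c vs a: 21 + 24 = 45 > 15  ✓

Yes, triangle inequality satisfied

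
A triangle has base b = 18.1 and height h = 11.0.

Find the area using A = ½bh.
A = ½·b·h = ½·18.1·11.0 = ½·199.1 = 99.55

Area = 99.55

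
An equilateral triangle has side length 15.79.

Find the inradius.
r = Area/s with s the semi-perimeter.
Area = (√3/4)·15.79² = (√3/4)·249.3241 ≈ 0.433013·249.3241 ≈ 107.961
s = 3·15.79/2 = 23.685
r ≈ 107.961/23.685 ≈ 4.55818
(Equivalently r = side/(2√3) = 15.79/3.4641 ≈ 4.55818.)

r = 4.558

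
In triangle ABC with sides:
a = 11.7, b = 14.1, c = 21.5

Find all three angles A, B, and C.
Law of cosines for each angle (a² = 136.89, b² = 198.81, c² = 462.25):
cos(A) = (b² + c² − a²)/(2bc) = (198.81 + 462.25 − 136.89)/(2·14.1·21.5) = 524.17/606.3 ≈ 0.864539  ⇒  A ≈ 30.1699°
cos(B) = (a² + c² − b²)/(2ac) = (136.89 + 462.25 − 198.81)/(2·11.7·21.5) = 400.33/503.1 ≈ 0.795726  ⇒  B ≈ 37.2761°
cos(C) = (a² + b² − c²)/(2ab) = (136.89 + 198.81 − 462.25)/(2·11.7·14.1) = -126.55/329.94 ≈ -0.383555  ⇒  C ≈ 112.554°
Check: A + B + C ≈ 180°

A = 30.17°, B = 37.28°, C = 112.6°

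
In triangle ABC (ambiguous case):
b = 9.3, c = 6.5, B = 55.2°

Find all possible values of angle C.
b/sin(B) = c/sin(C)  ⇒  sin(C) = c·sin(B)/b = 6.5·sin(55.2°)/9.3
sin(55.2°) ≈ 0.821149
sin(C) ≈ 6.5·0.821149/9.3 ≈ 5.33747/9.3 ≈ 0.573921
Candidate 1: C₁ = arcsin(0.573921) ≈ 35.0241°  →  A = 180° − 55.2° − 35.0241° ≈ 89.7759° > 0, valid
Candidate 2: C₂ = 180° − C₁ ≈ 144.976°  →  A = 180° − 55.2° − 144.976° ≈ -20.1759° ≤ 0, not a valid triangle

C = 35.02° (one solution)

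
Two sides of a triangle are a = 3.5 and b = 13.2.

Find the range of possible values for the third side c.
Triangle inequality: |a − b| < c < a + b
|a − b| = |3.5 − 13.2| = 9.7
a + b = 3.5 + 13.2 = 16.7

9.7 < c < 16.7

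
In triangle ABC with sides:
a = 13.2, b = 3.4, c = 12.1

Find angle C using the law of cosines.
c² = a² + b² − 2ab·cos(C)  ⇒  cos(C) = (a² + b² − c²)/(2ab)
cos(C) = (13.2² + 3.4² − 12.1²)/(2·13.2·3.4) = (174.24 + 11.56 − 146.41)/89.76 = 39.39/89.76 ≈ 0.438837
C = arccos(0.438837) ≈ 63.9703°

C = 63.97°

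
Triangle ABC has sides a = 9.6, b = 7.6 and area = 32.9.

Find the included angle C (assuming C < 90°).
Area = ½·a·b·sin(C)  ⇒  sin(C) = 2·Area/(a·b) = 2·32.9/(9.6·7.6) = 65.8/72.96 ≈ 0.901864
C = arcsin(0.901864) ≈ 64.4042° (taking the acute solution since C < 90°)

C = 64.4°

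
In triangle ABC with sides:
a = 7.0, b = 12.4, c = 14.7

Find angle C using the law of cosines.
c² = a² + b² − 2ab·cos(C)  ⇒  cos(C) = (a² + b² − c²)/(2ab)
cos(C) = (7.0² + 12.4² − 14.7²)/(2·7.0·12.4) = (49 + 153.76 − 216.09)/173.6 = -13.33/173.6 ≈ -0.0767857
C = arccos(-0.0767857) ≈ 94.4038°

C = 94.4°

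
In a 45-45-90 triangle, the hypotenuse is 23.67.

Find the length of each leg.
In a 45-45-90 triangle hypotenuse = leg·√2, so leg = hypotenuse/√2.
Leg = 23.67/√2 ≈ 23.67/1.41421 ≈ 16.7372

Each leg = 16.74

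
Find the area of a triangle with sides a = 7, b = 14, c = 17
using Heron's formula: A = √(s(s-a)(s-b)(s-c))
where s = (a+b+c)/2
s = (7 + 14 + 17)/2 = 38/2 = 19
s − a = 12, s − b = 5, s − c = 2
s(s−a)(s−b)(s−c) = 19·12·5·2 = 2280
Area = √2280 ≈ 47.7493

s = 19.0, Area = 47.75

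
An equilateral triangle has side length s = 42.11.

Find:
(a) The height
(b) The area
(a) The height splits the triangle into two 30-60-90 halves: h = s·√3/2 = 42.11·1.73205/2 ≈ 72.9367/2 ≈ 36.4683
(b) Area = (√3/4)·s² = (√3/4)·42.11² = (√3/4)·1773.2521 ≈ 0.433013·1773.2521 ≈ 767.841

Height = 36.47, Area = 767.8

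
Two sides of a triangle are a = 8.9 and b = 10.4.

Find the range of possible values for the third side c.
Triangle inequality: |a − b| < c < a + b
|a − b| = |8.9 − 10.4| = 1.5
a + b = 8.9 + 10.4 = 19.3

1.5 < c < 19.3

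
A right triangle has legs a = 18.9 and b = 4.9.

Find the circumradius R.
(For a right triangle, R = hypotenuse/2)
Hypotenuse c = √(a² + b²) = √(357.21 + 24.01) = √381.22 ≈ 19.5249
R = c/2 ≈ 19.5249/2 ≈ 9.76243

R = 9.762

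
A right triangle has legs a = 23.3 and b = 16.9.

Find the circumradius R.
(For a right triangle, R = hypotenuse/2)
Hypotenuse c = √(a² + b²) = √(542.89 + 285.61) = √828.5 ≈ 28.7837
R = c/2 ≈ 28.7837/2 ≈ 14.3918

R = 14.39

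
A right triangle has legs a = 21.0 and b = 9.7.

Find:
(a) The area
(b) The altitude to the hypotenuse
(a) The legs are perpendicular, so Area = ½·a·b = ½·21.0·9.7 = ½·203.7 = 101.85
(b) Hypotenuse c = √(a² + b²) = √(441 + 94.09) = √535.09 ≈ 23.132
    Area = ½·c·h_c  ⇒  h_c = 2·Area/c = 203.7/23.132 ≈ 8.80598

Area = 101.85, h_c = 8.806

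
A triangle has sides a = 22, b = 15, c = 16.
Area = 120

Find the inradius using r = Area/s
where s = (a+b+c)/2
s = (22 + 15 + 16)/2 = 53/2 = 26.5
r = Area/s = 120/26.5 ≈ 4.5283

r = 4.528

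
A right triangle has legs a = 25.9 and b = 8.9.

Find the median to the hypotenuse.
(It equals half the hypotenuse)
Hypotenuse c = √(a² + b²) = √(670.81 + 79.21) = √750.02 ≈ 27.3865
Median to hypotenuse = c/2 ≈ 27.3865/2 ≈ 13.6932

Median = 13.69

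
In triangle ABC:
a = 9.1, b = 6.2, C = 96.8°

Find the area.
Two sides and the included angle (SAS): A = ½·a·b·sin(C) = ½·9.1·6.2·sin(96.8°)
sin(96.8°) ≈ 0.992966
A ≈ ½·56.42·0.992966 = 28.21·0.992966 ≈ 28.0116

Area = 28.01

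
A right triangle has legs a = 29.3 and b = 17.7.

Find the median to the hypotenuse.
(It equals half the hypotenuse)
Hypotenuse c = √(a² + b²) = √(858.49 + 313.29) = √1171.78 ≈ 34.2313
Median to hypotenuse = c/2 ≈ 34.2313/2 ≈ 17.1156

Median = 17.12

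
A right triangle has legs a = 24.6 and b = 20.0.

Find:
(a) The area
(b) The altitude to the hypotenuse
(a) The legs are perpendicular, so Area = ½·a·b = ½·24.6·20.0 = ½·492 = 246
(b) Hypotenuse c = √(a² + b²) = √(605.16 + 400) = √1005.16 ≈ 31.7043
    Area = ½·c·h_c  ⇒  h_c = 2·Area/c = 492/31.7043 ≈ 15.5184

Area = 246, h_c = 15.52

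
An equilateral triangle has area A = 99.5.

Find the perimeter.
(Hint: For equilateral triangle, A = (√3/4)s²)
A = (√3/4)s²  ⇒  s² = 4A/√3 = 4·99.5/√3 = 398/1.73205 ≈ 229.785
s ≈ √229.785 ≈ 15.1587
Perimeter = 3s ≈ 3·15.1587 ≈ 45.476

Perimeter = 45.48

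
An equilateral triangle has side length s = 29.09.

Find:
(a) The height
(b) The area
(a) The height splits the triangle into two 30-60-90 halves: h = s·√3/2 = 29.09·1.73205/2 ≈ 50.3854/2 ≈ 25.1927
(b) Area = (√3/4)·s² = (√3/4)·29.09² = (√3/4)·846.2281 ≈ 0.433013·846.2281 ≈ 366.428

Height = 25.19, Area = 366.4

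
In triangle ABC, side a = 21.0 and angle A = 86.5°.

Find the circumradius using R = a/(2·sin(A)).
R = a/(2·sin(A)) = 21.0/(2·sin(86.5°))
sin(86.5°) ≈ 0.998135
R ≈ 21.0/(2·0.998135) = 21.0/1.99627 ≈ 10.5196

R = 10.52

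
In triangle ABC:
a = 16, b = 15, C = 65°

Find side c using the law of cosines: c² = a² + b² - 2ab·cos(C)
c² = 16² + 15² − 2·16·15·cos(65°)
cos(65°) ≈ 0.422618
c² ≈ 256 + 225 − 480·(0.422618) ≈ 481 − 202.857 ≈ 278.143
c ≈ √278.143 ≈ 16.6776

c = 16.68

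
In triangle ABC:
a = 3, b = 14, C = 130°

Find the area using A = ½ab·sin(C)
A = ½·a·b·sin(C) = ½·3·14·sin(130°)
sin(130°) ≈ 0.766044
A ≈ ½·42·0.766044 = 21·0.766044 ≈ 16.0869

Area = 16.09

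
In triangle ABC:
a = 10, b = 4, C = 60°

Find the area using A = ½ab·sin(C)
A = ½·a·b·sin(C) = ½·10·4·sin(60°)
sin(60°) ≈ 0.866025
A ≈ ½·40·0.866025 = 20·0.866025 ≈ 17.3205

Area = 17.32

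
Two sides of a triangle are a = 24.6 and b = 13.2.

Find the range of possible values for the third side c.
Triangle inequality: |a − b| < c < a + b
|a − b| = |24.6 − 13.2| = 11.4
a + b = 24.6 + 13.2 = 37.8

11.4 < c < 37.8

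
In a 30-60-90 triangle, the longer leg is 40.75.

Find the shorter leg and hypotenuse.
In a 30-60-90 triangle the sides are in ratio 1 : √3 : 2, so short leg = long leg/√3 and hypotenuse = 2·(short leg).
Short leg = 40.75/√3 ≈ 40.75/1.73205 ≈ 23.527
Hypotenuse = 2·23.527 ≈ 47.054

Short leg = 23.53, Hypotenuse = 47.05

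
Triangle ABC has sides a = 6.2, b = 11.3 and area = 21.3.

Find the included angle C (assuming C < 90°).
Area = ½·a·b·sin(C)  ⇒  sin(C) = 2·Area/(a·b) = 2·21.3/(6.2·11.3) = 42.6/70.06 ≈ 0.60805
C = arcsin(0.60805) ≈ 37.4487° (taking the acute solution since C < 90°)

C = 37.45°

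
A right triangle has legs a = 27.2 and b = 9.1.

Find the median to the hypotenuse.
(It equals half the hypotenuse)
Hypotenuse c = √(a² + b²) = √(739.84 + 82.81) = √822.65 ≈ 28.6819
Median to hypotenuse = c/2 ≈ 28.6819/2 ≈ 14.3409

Median = 14.34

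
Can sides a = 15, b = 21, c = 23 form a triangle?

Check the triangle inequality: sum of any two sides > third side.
a + b vs c: 15 + 21 = 36 > 23  ✓
a + c vs b: 15 + 23 = 38 > 21  ✓
b + c vs a: 21 + 23 = 44 > 15  ✓

Yes, triangle inequality satisfied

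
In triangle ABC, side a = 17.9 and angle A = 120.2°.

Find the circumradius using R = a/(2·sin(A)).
R = a/(2·sin(A)) = 17.9/(2·sin(120.2°))
sin(120.2°) ≈ 0.864275
R ≈ 17.9/(2·0.864275) = 17.9/1.72855 ≈ 10.3555

R = 10.36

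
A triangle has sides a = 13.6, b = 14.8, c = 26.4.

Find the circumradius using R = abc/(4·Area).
First find the area with Heron's formula.
s = (13.6 + 14.8 + 26.4)/2 = 27.4
Area = √(s(s−a)(s−b)(s−c)) = √(27.4·13.8·12.6·1) ≈ √4764.31 ≈ 69.024
abc = 13.6·14.8·26.4 = 5313.792
R = abc/(4·Area) ≈ 5313.792/(4·69.024) = 5313.792/276.096 ≈ 19.2462

R = 19.25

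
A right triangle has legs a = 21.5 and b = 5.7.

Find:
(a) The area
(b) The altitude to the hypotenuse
(a) The legs are perpendicular, so Area = ½·a·b = ½·21.5·5.7 = ½·122.55 = 61.275
(b) Hypotenuse c = √(a² + b²) = √(462.25 + 32.49) = √494.74 ≈ 22.2428
    Area = ½·c·h_c  ⇒  h_c = 2·Area/c = 122.55/22.2428 ≈ 5.50966

Area = 61.275, h_c = 5.51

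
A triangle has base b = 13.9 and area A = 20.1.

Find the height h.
A = ½·b·h  ⇒  h = 2A/b = 2·20.1/13.9 = 40.2/13.9 ≈ 2.89209

h = 2.892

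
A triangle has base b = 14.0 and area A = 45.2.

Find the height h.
A = ½·b·h  ⇒  h = 2A/b = 2·45.2/14.0 = 90.4/14.0 ≈ 6.45714

h = 6.457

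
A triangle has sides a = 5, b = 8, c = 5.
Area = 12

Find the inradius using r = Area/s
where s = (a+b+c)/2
s = (5 + 8 + 5)/2 = 18/2 = 9
r = Area/s = 12/9 ≈ 1.33333

r = 1.333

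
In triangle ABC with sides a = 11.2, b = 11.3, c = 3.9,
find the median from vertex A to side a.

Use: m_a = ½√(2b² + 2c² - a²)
m_a = ½√(2·11.3² + 2·3.9² − 11.2²) = ½√(2·127.69 + 2·15.21 − 125.44) = ½√(255.38 + 30.42 − 125.44) = ½√160.36
√160.36 ≈ 12.6633, so m_a ≈ 6.33167

m_a = 6.332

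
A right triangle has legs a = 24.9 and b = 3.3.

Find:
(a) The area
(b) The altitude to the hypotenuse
(a) The legs are perpendicular, so Area = ½·a·b = ½·24.9·3.3 = ½·82.17 = 41.085
(b) Hypotenuse c = √(a² + b²) = √(620.01 + 10.89) = √630.9 ≈ 25.1177
    Area = ½·c·h_c  ⇒  h_c = 2·Area/c = 82.17/25.1177 ≈ 3.2714

Area = 41.085, h_c = 3.271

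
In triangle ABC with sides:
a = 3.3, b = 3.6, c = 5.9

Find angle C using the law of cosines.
c² = a² + b² − 2ab·cos(C)  ⇒  cos(C) = (a² + b² − c²)/(2ab)
cos(C) = (3.3² + 3.6² − 5.9²)/(2·3.3·3.6) = (10.89 + 12.96 − 34.81)/23.76 = -10.96/23.76 ≈ -0.461279
C = arccos(-0.461279) ≈ 117.47°

C = 117.5°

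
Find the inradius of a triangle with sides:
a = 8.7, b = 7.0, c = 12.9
r = Area/s where s is the semi-perimeter.
s = (8.7 + 7.0 + 12.9)/2 = 28.6/2 = 14.3
Area = √(s(s−a)(s−b)(s−c)) = √(14.3·5.6·7.3·1.4) ≈ √818.418 ≈ 28.608
r ≈ 28.608/14.3 ≈ 2.00056

r = 2.001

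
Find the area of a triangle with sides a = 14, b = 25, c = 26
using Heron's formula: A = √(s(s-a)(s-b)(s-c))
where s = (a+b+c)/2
s = (14 + 25 + 26)/2 = 65/2 = 32.5
s − a = 18.5, s − b = 7.5, s − c = 6.5
s(s−a)(s−b)(s−c) = 32.5·18.5·7.5·6.5 = 29310.9375
Area = √29310.9375 ≈ 171.204

s = 32.5, Area = 171.2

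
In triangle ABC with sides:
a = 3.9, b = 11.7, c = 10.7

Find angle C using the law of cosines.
c² = a² + b² − 2ab·cos(C)  ⇒  cos(C) = (a² + b² − c²)/(2ab)
cos(C) = (3.9² + 11.7² − 10.7²)/(2·3.9·11.7) = (15.21 + 136.89 − 114.49)/91.26 = 37.61/91.26 ≈ 0.412119
C = arccos(0.412119) ≈ 65.662°

C = 65.66°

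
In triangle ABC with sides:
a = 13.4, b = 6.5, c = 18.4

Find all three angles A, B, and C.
Law of cosines for each angle (a² = 179.56, b² = 42.25, c² = 338.56):
cos(A) = (b² + c² − a²)/(2bc) = (42.25 + 338.56 − 179.56)/(2·6.5·18.4) = 201.25/239.2 ≈ 0.841346  ⇒  A ≈ 32.7175°
cos(B) = (a² + c² − b²)/(2ac) = (179.56 + 338.56 − 42.25)/(2·13.4·18.4) = 475.87/493.12 ≈ 0.965019  ⇒  B ≈ 15.1995°
cos(C) = (a² + b² − c²)/(2ab) = (179.56 + 42.25 − 338.56)/(2·13.4·6.5) = -116.75/174.2 ≈ -0.670207  ⇒  C ≈ 132.083°
Check: A + B + C ≈ 180°

A = 32.72°, B = 15.2°, C = 132.1°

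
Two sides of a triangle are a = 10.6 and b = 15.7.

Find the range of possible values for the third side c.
Triangle inequality: |a − b| < c < a + b
|a − b| = |10.6 − 15.7| = 5.1
a + b = 10.6 + 15.7 = 26.3

5.1 < c < 26.3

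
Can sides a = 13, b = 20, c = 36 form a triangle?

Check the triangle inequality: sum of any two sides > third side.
a + b vs c: 13 + 20 = 33 ≤ 36  ✗
a + c vs b: 13 + 36 = 49 > 20  ✓
b + c vs a: 20 + 36 = 56 > 13  ✓

No: 13 + 20 = 33 is not > 36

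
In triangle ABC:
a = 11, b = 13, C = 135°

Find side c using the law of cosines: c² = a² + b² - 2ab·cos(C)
c² = 11² + 13² − 2·11·13·cos(135°)
cos(135°) ≈ -0.707107
c² ≈ 121 + 169 − 286·(-0.707107) ≈ 290 + 202.233 ≈ 492.233
c ≈ √492.233 ≈ 22.1863

c = 22.19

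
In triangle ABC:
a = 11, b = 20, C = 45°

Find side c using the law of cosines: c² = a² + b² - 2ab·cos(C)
c² = 11² + 20² − 2·11·20·cos(45°)
cos(45°) ≈ 0.707107
c² ≈ 121 + 400 − 440·(0.707107) ≈ 521 − 311.127 ≈ 209.873
c ≈ √209.873 ≈ 14.487

c = 14.49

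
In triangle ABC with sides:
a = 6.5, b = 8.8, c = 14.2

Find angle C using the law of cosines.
c² = a² + b² − 2ab·cos(C)  ⇒  cos(C) = (a² + b² − c²)/(2ab)
cos(C) = (6.5² + 8.8² − 14.2²)/(2·6.5·8.8) = (42.25 + 77.44 − 201.64)/114.4 = -81.95/114.4 ≈ -0.716346
C = arccos(-0.716346) ≈ 135.754°

C = 135.8°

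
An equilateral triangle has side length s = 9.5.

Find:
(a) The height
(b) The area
(a) The height splits the triangle into two 30-60-90 halves: h = s·√3/2 = 9.5·1.73205/2 ≈ 16.4545/2 ≈ 8.22724
(b) Area = (√3/4)·s² = (√3/4)·9.5² = (√3/4)·90.25 ≈ 0.433013·90.25 ≈ 39.0794

Height = 8.227, Area = 39.08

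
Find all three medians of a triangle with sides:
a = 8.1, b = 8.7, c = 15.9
Median formula: m_a = ½√(2b² + 2c² − a²) (and cyclically). a² = 65.61, b² = 75.69, c² = 252.81.
m_a = ½√(2·75.69 + 2·252.81 − 65.61) = ½√591.39 ≈ ½·24.3185 ≈ 12.1593
m_b = ½√(2·65.61 + 2·252.81 − 75.69) = ½√561.15 ≈ ½·23.6886 ≈ 11.8443
m_c = ½√(2·65.61 + 2·75.69 − 252.81) = ½√29.79 ≈ ½·5.45802 ≈ 2.72901

m_a = 12.16, m_b = 11.84, m_c = 2.729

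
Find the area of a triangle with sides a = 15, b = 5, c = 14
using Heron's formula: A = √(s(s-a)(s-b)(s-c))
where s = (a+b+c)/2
s = (15 + 5 + 14)/2 = 34/2 = 17
s − a = 2, s − b = 12, s − c = 3
s(s−a)(s−b)(s−c) = 17·2·12·3 = 1224
Area = √1224 ≈ 34.9857

s = 17.0, Area = 34.99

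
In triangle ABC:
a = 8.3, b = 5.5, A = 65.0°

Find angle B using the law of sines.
a/sin(A) = b/sin(B)  ⇒  sin(B) = b·sin(A)/a = 5.5·sin(65.0°)/8.3
sin(65.0°) ≈ 0.906308
sin(B) ≈ 5.5·0.906308/8.3 ≈ 4.98469/8.3 ≈ 0.600565
B = arcsin(0.600565) ≈ 36.9104°
(Since b ≤ a we need B ≤ A, so the obtuse alternative 180° − 36.9104° ≈ 143.09° is rejected.)

B = 36.91°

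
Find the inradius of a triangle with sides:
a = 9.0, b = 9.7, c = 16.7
r = Area/s where s is the semi-perimeter.
s = (9.0 + 9.7 + 16.7)/2 = 35.4/2 = 17.7
Area = √(s(s−a)(s−b)(s−c)) = √(17.7·8.7·8·1) ≈ √1231.92 ≈ 35.0987
r ≈ 35.0987/17.7 ≈ 1.98298

r = 1.983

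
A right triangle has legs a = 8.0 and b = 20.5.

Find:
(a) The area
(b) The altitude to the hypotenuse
(a) The legs are perpendicular, so Area = ½·a·b = ½·8.0·20.5 = ½·164 = 82
(b) Hypotenuse c = √(a² + b²) = √(64 + 420.25) = √484.25 ≈ 22.0057
    Area = ½·c·h_c  ⇒  h_c = 2·Area/c = 164/22.0057 ≈ 7.45262

Area = 82, h_c = 7.453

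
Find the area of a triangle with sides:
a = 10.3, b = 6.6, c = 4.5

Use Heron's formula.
s = (10.3 + 6.6 + 4.5)/2 = 21.4/2 = 10.7
s − a = 0.4, s − b = 4.1, s − c = 6.2
s(s−a)(s−b)(s−c) = 10.7·0.4·4.1·6.2 ≈ 108.798
Area = √108.798 ≈ 10.4306

Area = 10.43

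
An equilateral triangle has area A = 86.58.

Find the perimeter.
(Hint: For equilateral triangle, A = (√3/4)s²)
A = (√3/4)s²  ⇒  s² = 4A/√3 = 4·86.58/√3 = 346.32/1.73205 ≈ 199.948
s ≈ √199.948 ≈ 14.1403
Perimeter = 3s ≈ 3·14.1403 ≈ 42.4209

Perimeter = 42.42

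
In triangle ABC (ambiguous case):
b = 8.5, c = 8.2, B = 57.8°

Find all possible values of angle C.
b/sin(B) = c/sin(C)  ⇒  sin(C) = c·sin(B)/b = 8.2·sin(57.8°)/8.5
sin(57.8°) ≈ 0.846193
sin(C) ≈ 8.2·0.846193/8.5 ≈ 6.93878/8.5 ≈ 0.816328
Candidate 1: C₁ = arcsin(0.816328) ≈ 54.7188°  →  A = 180° − 57.8° − 54.7188° ≈ 67.4812° > 0, valid
Candidate 2: C₂ = 180° − C₁ ≈ 125.281°  →  A = 180° − 57.8° − 125.281° ≈ -3.0812° ≤ 0, not a valid triangle

C = 54.72° (one solution)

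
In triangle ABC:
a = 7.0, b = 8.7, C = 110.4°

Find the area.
Two sides and the included angle (SAS): A = ½·a·b·sin(C) = ½·7.0·8.7·sin(110.4°)
sin(110.4°) ≈ 0.937282
A ≈ ½·60.9·0.937282 = 30.45·0.937282 ≈ 28.5402

Area = 28.54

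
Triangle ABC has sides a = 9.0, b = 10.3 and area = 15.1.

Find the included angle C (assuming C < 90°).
Area = ½·a·b·sin(C)  ⇒  sin(C) = 2·Area/(a·b) = 2·15.1/(9.0·10.3) = 30.2/92.7 ≈ 0.325782
C = arcsin(0.325782) ≈ 19.013° (taking the acute solution since C < 90°)

C = 19.01°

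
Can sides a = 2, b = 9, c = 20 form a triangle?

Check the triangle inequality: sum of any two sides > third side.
a + b vs c: 2 + 9 = 11 ≤ 20  ✗
a + c vs b: 2 + 20 = 22 > 9  ✓
b + c vs a: 9 + 20 = 29 > 2  ✓

No: 2 + 9 = 11 is not > 20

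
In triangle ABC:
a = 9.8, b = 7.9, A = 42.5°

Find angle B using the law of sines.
a/sin(A) = b/sin(B)  ⇒  sin(B) = b·sin(A)/a = 7.9·sin(42.5°)/9.8
sin(42.5°) ≈ 0.67559
sin(B) ≈ 7.9·0.67559/9.8 ≈ 5.33716/9.8 ≈ 0.544608
B = arcsin(0.544608) ≈ 32.9979°
(Since b ≤ a we need B ≤ A, so the obtuse alternative 180° − 32.9979° ≈ 147.002° is rejected.)

B = 33°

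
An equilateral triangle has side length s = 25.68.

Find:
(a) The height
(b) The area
(a) The height splits the triangle into two 30-60-90 halves: h = s·√3/2 = 25.68·1.73205/2 ≈ 44.4791/2 ≈ 22.2395
(b) Area = (√3/4)·s² = (√3/4)·25.68² = (√3/4)·659.4624 ≈ 0.433013·659.4624 ≈ 285.556

Height = 22.24, Area = 285.6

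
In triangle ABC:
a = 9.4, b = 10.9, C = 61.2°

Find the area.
Two sides and the included angle (SAS): A = ½·a·b·sin(C) = ½·9.4·10.9·sin(61.2°)
sin(61.2°) ≈ 0.876307
A ≈ ½·102.46·0.876307 = 51.23·0.876307 ≈ 44.8932

Area = 44.89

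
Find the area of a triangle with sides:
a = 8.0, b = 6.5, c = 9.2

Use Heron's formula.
s = (8.0 + 6.5 + 9.2)/2 = 23.7/2 = 11.85
s − a = 3.85, s − b = 5.35, s − c = 2.65
s(s−a)(s−b)(s−c) = 11.85·3.85·5.35·2.65 ≈ 646.813
Area = √646.813 ≈ 25.4325

Area = 25.43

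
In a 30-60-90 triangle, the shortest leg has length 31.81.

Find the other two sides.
In a 30-60-90 triangle the sides are in ratio 1 : √3 : 2 (short leg : long leg : hypotenuse).
Long leg = 31.81·√3 ≈ 31.81·1.73205 ≈ 55.0965
Hypotenuse = 2·31.81 = 63.62

Long leg = 31.81√3 = 55.1, Hypotenuse = 63.62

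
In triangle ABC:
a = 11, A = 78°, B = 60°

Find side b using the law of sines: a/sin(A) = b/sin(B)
a/sin(A) = b/sin(B)  ⇒  b = a·sin(B)/sin(A) = 11·sin(60°)/sin(78°)
sin(60°) ≈ 0.866025, sin(78°) ≈ 0.978148
b ≈ 11·0.866025/0.978148 ≈ 9.52628/0.978148 ≈ 9.7391

b = 9.739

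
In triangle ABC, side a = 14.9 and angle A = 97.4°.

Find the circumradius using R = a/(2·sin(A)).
R = a/(2·sin(A)) = 14.9/(2·sin(97.4°))
sin(97.4°) ≈ 0.991671
R ≈ 14.9/(2·0.991671) = 14.9/1.98334 ≈ 7.51257

R = 7.513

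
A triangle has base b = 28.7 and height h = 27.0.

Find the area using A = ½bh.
A = ½·b·h = ½·28.7·27.0 = ½·774.9 = 387.45

Area = 387.45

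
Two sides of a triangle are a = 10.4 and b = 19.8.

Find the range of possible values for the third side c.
Triangle inequality: |a − b| < c < a + b
|a − b| = |10.4 − 19.8| = 9.4
a + b = 10.4 + 19.8 = 30.2

9.4 < c < 30.2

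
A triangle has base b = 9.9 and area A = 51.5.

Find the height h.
A = ½·b·h  ⇒  h = 2A/b = 2·51.5/9.9 = 103/9.9 ≈ 10.404

h = 10.4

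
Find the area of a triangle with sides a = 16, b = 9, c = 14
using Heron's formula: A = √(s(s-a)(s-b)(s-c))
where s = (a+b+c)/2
s = (16 + 9 + 14)/2 = 39/2 = 19.5
s − a = 3.5, s − b = 10.5, s − c = 5.5
s(s−a)(s−b)(s−c) = 19.5·3.5·10.5·5.5 = 3941.4375
Area = √3941.4375 ≈ 62.7809

s = 19.5, Area = 62.78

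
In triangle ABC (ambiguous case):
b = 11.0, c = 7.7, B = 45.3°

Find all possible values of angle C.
b/sin(B) = c/sin(C)  ⇒  sin(C) = c·sin(B)/b = 7.7·sin(45.3°)/11.0
sin(45.3°) ≈ 0.710799
sin(C) ≈ 7.7·0.710799/11.0 ≈ 5.47316/11.0 ≈ 0.49756
Candidate 1: C₁ = arcsin(0.49756) ≈ 29.8387°  →  A = 180° − 45.3° − 29.8387° ≈ 104.861° > 0, valid
Candidate 2: C₂ = 180° − C₁ ≈ 150.161°  →  A = 180° − 45.3° − 150.161° ≈ -15.4613° ≤ 0, not a valid triangle

C = 29.84° (one solution)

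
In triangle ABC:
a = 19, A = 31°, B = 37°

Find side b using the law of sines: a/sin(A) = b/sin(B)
a/sin(A) = b/sin(B)  ⇒  b = a·sin(B)/sin(A) = 19·sin(37°)/sin(31°)
sin(37°) ≈ 0.601815, sin(31°) ≈ 0.515038
b ≈ 19·0.601815/0.515038 ≈ 11.4345/0.515038 ≈ 22.2012

b = 22.2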